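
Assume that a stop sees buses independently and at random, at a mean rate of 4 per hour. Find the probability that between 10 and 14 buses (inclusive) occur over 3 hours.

Over the interval, μ = 4 × 3 = 12 (3 hours).
P(10 ≤ N ≤ 14) = Σ_{j=10}^{14} e^(−12) · 12^j/j! ≈ 0.5296.

0.5296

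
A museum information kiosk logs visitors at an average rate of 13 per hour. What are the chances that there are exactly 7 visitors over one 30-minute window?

0.1462

Over the interval, μ = 13 × 0.5 = 6.5 (a 30-minute window = 0.5 hours).
P(N = 7) = e^(−μ) μ^7/7! = e^(−6.5) · 6.5^7/5040 ≈ 0.1462.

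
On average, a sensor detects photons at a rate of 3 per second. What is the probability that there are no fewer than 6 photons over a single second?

0.0839

With mean μ = 3 per second,
P(N ≥ 6) = 1 − P(N ≤ 5) = 1 − Σ_{j=0}^{5} e^(−μ) μ^j/j! ≈ 0.0839.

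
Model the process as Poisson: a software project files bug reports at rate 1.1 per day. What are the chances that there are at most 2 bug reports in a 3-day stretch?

0.3594

Over the interval, μ = 1.1 × 3 = 3.3 (a 3-day stretch = 3 days).
P(N ≤ 2) = Σ_{j=0}^{2} e^(−μ) μ^j/j! ≈ 0.3594.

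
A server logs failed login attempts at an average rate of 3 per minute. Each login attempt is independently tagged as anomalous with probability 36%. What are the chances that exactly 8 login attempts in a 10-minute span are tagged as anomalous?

0.0936

Thinning: the login attempts that are tagged as anomalous themselves form a Poisson process with rate 0.36 × 3 = 1.08 per minute.
Over the interval, μ = 1.08 × 10 = 10.8 (a 10-minute span = 10 minutes).
P(N = 8) = e^(−10.8) · 10.8^8/8! ≈ 0.0936.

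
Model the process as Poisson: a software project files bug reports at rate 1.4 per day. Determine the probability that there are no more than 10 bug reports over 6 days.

Over the interval, μ = 1.4 × 6 = 8.4 (6 days).
P(N ≤ 10) = Σ_{j=0}^{10} e^(−μ) μ^j/j! ≈ 0.7743.

0.7743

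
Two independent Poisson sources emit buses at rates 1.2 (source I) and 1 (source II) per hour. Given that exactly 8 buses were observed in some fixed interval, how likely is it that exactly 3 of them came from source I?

Given the total, each event is independently from source I with probability p = λ_I/(λ_I+λ_II) = 1.2/2.2 ≈ 0.5455.
So K ~ Binomial(8, 1.2/2.2): P(K = 3) = C(8,3) · (1.2/2.2)^3 · (1/2.2)^5 ≈ 0.1763.

0.1763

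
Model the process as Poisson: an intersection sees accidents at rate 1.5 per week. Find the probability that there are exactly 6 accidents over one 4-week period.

Over the interval, μ = 1.5 × 4 = 6 (a 4-week period = 4 weeks).
P(N = 6) = e^(−μ) μ^6/6! = e^(−6) · 6^6/720 ≈ 0.1606.

0.1606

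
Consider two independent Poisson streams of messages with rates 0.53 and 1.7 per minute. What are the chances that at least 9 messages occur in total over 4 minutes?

Independent Poisson processes superpose: combined rate λ = 0.53 + 1.7 = 2.23 per minute.
Over the interval, μ = 2.23 × 4 = 8.92 (4 minutes).
P(N ≥ 9) = 1 − P(N ≤ 8) ≈ 0.5338.

0.5338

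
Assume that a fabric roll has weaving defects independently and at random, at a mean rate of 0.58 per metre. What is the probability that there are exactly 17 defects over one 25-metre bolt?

Over the interval, μ = 0.58 × 25 = 14.5 (a 25-metre bolt = 25 metres).
P(N = 17) = e^(−μ) μ^17/17! = e^(−14.5) · 14.5^17/355687428096000 ≈ 0.0785.

0.0785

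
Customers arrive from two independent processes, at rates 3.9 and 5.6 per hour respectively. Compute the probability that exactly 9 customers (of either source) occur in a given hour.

0.1300

Independent Poisson processes superpose: combined rate λ = 3.9 + 5.6 = 9.5 per hour.
So μ = 9.5.
P(N = 9) = e^(−9.5) · 9.5^9/9! ≈ 0.1300.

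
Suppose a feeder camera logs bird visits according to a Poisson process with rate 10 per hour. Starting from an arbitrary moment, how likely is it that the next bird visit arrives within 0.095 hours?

Inter-arrival times are exponential with rate λ = 10 per hour.
P(T ≤ 0.095) = 1 − e^(−λt) = 1 − e^(−10 × 0.095) = 1 − e^(−0.95) ≈ 0.6133.

0.6133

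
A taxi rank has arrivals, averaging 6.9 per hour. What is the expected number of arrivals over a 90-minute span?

E[N] = λt = 6.9 × 1.5 = 10.35 (a 90-minute span = 1.5 hours).

10.35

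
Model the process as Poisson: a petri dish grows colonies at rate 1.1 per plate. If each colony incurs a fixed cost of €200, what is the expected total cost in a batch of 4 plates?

€880

E[N] = 1.1 × 4 = 4.4 (a batch of 4 plates = 4 plates); E[cost] = 4.4 × €200 = €880.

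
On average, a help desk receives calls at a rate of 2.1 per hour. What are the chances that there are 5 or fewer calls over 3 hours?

0.3988

Over the interval, μ = 2.1 × 3 = 6.3 (3 hours).
P(N ≤ 5) = Σ_{j=0}^{5} e^(−μ) μ^j/j! ≈ 0.3988.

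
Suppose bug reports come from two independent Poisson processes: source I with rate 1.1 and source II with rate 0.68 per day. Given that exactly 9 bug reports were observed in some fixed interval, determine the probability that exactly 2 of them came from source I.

0.0163

Given the total, each event is independently from source I with probability p = λ_I/(λ_I+λ_II) = 1.1/1.78 ≈ 0.6180.
So K ~ Binomial(9, 1.1/1.78): P(K = 2) = C(9,2) · (1.1/1.78)^2 · (0.68/1.78)^7 ≈ 0.0163.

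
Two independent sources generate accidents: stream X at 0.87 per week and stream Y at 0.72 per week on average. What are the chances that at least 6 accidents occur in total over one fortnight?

Independent Poisson processes superpose: combined rate λ = 0.87 + 0.72 = 1.59 per week.
Over the interval, μ = 1.59 × 2 = 3.18 (a fortnight = 2 weeks).
P(N ≥ 6) = 1 − P(N ≤ 5) ≈ 0.1031.

0.1031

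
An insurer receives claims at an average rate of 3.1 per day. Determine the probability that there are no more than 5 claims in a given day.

0.9057

With mean μ = 3.1 per day,
P(N ≤ 5) = Σ_{j=0}^{5} e^(−μ) μ^j/j! ≈ 0.9057.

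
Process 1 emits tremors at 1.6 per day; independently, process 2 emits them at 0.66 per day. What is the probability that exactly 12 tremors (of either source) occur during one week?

0.0691

Independent Poisson processes superpose: combined rate λ = 1.6 + 0.66 = 2.26 per day.
Over the interval, μ = 2.26 × 7 = 15.82 (a week = 7 days).
P(N = 12) = e^(−15.82) · 15.82^12/12! ≈ 0.0691.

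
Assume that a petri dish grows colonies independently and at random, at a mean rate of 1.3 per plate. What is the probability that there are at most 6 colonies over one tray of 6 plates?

Over the interval, μ = 1.3 × 6 = 7.8 (a tray of 6 plates = 6 plates).
P(N ≤ 6) = Σ_{j=0}^{6} e^(−μ) μ^j/j! ≈ 0.3384.

0.3384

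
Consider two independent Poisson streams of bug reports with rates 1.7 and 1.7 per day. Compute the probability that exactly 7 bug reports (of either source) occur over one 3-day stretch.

0.0847

Independent Poisson processes superpose: combined rate λ = 1.7 + 1.7 = 3.4 per day.
Over the interval, μ = 3.4 × 3 = 10.2 (a 3-day stretch = 3 days).
P(N = 7) = e^(−10.2) · 10.2^7/7! ≈ 0.0847.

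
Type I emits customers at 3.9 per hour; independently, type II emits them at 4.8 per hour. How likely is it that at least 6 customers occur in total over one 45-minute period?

0.6346

Independent Poisson processes superpose: combined rate λ = 3.9 + 4.8 = 8.7 per hour.
Over the interval, μ = 8.7 × 0.75 = 6.525 (a 45-minute period = 0.75 hours).
P(N ≥ 6) = 1 − P(N ≤ 5) ≈ 0.6346.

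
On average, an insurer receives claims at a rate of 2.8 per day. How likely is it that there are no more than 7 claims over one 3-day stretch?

0.3987

Over the interval, μ = 2.8 × 3 = 8.4 (a 3-day stretch = 3 days).
P(N ≤ 7) = Σ_{j=0}^{7} e^(−μ) μ^j/j! ≈ 0.3987.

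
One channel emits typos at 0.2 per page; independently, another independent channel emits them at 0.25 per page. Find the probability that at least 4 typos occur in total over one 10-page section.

0.6577

Independent Poisson processes superpose: combined rate λ = 0.2 + 0.25 = 0.45 per page.
Over the interval, μ = 0.45 × 10 = 4.5 (a 10-page section = 10 pages).
P(N ≥ 4) = 1 − P(N ≤ 3) ≈ 0.6577.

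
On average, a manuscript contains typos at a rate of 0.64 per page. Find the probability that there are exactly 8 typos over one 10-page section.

0.1160

Over the interval, μ = 0.64 × 10 = 6.4 (a 10-page section = 10 pages).
P(N = 8) = e^(−μ) μ^8/8! = e^(−6.4) · 6.4^8/40320 ≈ 0.1160.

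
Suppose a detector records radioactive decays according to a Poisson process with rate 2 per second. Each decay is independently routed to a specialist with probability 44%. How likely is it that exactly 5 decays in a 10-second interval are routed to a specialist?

0.0663

Thinning: the decays that are routed to a specialist themselves form a Poisson process with rate 0.44 × 2 = 0.88 per second.
Over the interval, μ = 0.88 × 10 = 8.8 (a 10-second interval = 10 seconds).
P(N = 5) = e^(−8.8) · 8.8^5/5! ≈ 0.0663.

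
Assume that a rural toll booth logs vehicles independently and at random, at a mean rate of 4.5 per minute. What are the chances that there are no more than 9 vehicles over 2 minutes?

Over the interval, μ = 4.5 × 2 = 9 (2 minutes).
P(N ≤ 9) = Σ_{j=0}^{9} e^(−μ) μ^j/j! ≈ 0.5874.

0.5874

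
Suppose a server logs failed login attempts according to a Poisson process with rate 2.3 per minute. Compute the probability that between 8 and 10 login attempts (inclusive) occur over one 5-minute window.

0.2880

Over the interval, μ = 2.3 × 5 = 11.5 (a 5-minute window = 5 minutes).
P(8 ≤ N ≤ 10) = Σ_{j=8}^{10} e^(−11.5) · 11.5^j/j! ≈ 0.2880.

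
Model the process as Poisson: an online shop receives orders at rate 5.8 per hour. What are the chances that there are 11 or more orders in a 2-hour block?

Over the interval, μ = 5.8 × 2 = 11.6 (a 2-hour block = 2 hours).
P(N ≥ 11) = 1 − P(N ≤ 10) = 1 − Σ_{j=0}^{10} e^(−μ) μ^j/j! ≈ 0.6095.

0.6095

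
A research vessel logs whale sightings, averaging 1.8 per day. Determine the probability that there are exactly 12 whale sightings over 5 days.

0.0728

Over the interval, μ = 1.8 × 5 = 9 (5 days).
P(N = 12) = e^(−μ) μ^12/12! = e^(−9) · 9^12/479001600 ≈ 0.0728.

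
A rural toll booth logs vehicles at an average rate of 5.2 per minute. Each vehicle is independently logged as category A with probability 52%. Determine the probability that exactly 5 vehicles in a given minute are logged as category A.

Thinning: the vehicles that are logged as category A themselves form a Poisson process with rate 0.52 × 5.2 = 2.704 per minute.
So μ = 2.704.
P(N = 5) = e^(−2.704) · 2.704^5/5! ≈ 0.0806.

0.0806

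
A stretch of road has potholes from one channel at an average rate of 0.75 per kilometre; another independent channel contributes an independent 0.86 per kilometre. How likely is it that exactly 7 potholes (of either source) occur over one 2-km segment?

Independent Poisson processes superpose: combined rate λ = 0.75 + 0.86 = 1.61 per kilometre.
Over the interval, μ = 1.61 × 2 = 3.22 (a 2-km segment = 2 kilometres).
P(N = 7) = e^(−3.22) · 3.22^7/7! ≈ 0.0285.

0.0285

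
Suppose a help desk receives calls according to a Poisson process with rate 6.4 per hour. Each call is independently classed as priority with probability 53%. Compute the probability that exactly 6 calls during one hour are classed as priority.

Thinning: the calls that are classed as priority themselves form a Poisson process with rate 0.53 × 6.4 = 3.392 per hour.
So μ = 3.392.
P(N = 6) = e^(−3.392) · 3.392^6/6! ≈ 0.0712.

0.0712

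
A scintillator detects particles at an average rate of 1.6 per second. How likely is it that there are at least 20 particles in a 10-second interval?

0.1878

Over the interval, μ = 1.6 × 10 = 16 (a 10-second interval = 10 seconds).
P(N ≥ 20) = 1 − P(N ≤ 19) = 1 − Σ_{j=0}^{19} e^(−μ) μ^j/j! ≈ 0.1878.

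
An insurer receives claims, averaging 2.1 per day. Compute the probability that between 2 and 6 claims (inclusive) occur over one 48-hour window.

Over the interval, μ = 2.1 × 2 = 4.2 (a 48-hour window = 2 days).
P(2 ≤ N ≤ 6) = Σ_{j=2}^{6} e^(−4.2) · 4.2^j/j! ≈ 0.7895.

0.7895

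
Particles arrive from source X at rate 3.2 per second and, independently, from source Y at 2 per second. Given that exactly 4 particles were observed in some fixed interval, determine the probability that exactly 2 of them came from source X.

0.3361

Given the total, each event is independently from source X with probability p = λ_X/(λ_X+λ_Y) = 3.2/5.2 ≈ 0.6154.
So K ~ Binomial(4, 3.2/5.2): P(K = 2) = C(4,2) · (3.2/5.2)^2 · (2/5.2)^2 ≈ 0.3361.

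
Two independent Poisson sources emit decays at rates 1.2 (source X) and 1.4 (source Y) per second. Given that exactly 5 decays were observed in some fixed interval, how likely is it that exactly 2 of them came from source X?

Given the total, each event is independently from source X with probability p = λ_X/(λ_X+λ_Y) = 1.2/2.6 ≈ 0.4615.
So K ~ Binomial(5, 1.2/2.6): P(K = 2) = C(5,2) · (1.2/2.6)^2 · (1.4/2.6)^3 ≈ 0.3326.

0.3326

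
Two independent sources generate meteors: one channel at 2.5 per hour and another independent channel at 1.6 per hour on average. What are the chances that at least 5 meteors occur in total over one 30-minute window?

Independent Poisson processes superpose: combined rate λ = 2.5 + 1.6 = 4.1 per hour.
Over the interval, μ = 4.1 × 0.5 = 2.05 (a 30-minute window = 0.5 hours).
P(N ≥ 5) = 1 − P(N ≤ 4) ≈ 0.0573.

0.0573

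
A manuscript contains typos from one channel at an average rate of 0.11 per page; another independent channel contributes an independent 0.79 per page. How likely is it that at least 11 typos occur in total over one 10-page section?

0.2940

Independent Poisson processes superpose: combined rate λ = 0.11 + 0.79 = 0.9 per page.
Over the interval, μ = 0.9 × 10 = 9 (a 10-page section = 10 pages).
P(N ≥ 11) = 1 − P(N ≤ 10) ≈ 0.2940.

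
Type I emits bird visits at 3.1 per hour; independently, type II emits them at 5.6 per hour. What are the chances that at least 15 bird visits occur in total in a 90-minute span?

Independent Poisson processes superpose: combined rate λ = 3.1 + 5.6 = 8.7 per hour.
Over the interval, μ = 8.7 × 1.5 = 13.05 (a 90-minute span = 1.5 hours).
P(N ≥ 15) = 1 − P(N ≤ 14) ≈ 0.3300.

0.3300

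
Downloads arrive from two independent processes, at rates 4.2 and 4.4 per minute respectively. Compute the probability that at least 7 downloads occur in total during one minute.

0.7543

Independent Poisson processes superpose: combined rate λ = 4.2 + 4.4 = 8.6 per minute.
So μ = 8.6.
P(N ≥ 7) = 1 − P(N ≤ 6) ≈ 0.7543.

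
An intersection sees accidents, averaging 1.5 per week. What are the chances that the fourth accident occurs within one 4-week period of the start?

0.8488

Over the interval, μ = 1.5 × 4 = 6 (a 4-week period = 4 weeks).
The fourth arrival falls in the interval iff at least 4 events occur there: P(S_4 ≤ t) = P(N ≥ 4) = 1 − P(N ≤ 3) ≈ 0.8488.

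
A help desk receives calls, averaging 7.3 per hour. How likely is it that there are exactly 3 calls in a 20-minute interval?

0.2107

Over the interval, μ = 7.3 × 1/3 ≈ 2.43333 (a 20-minute interval = 1/3 hours).
P(N = 3) = e^(−μ) μ^3/3! = e^(−2.43333) · 2.43333^3/6 ≈ 0.2107.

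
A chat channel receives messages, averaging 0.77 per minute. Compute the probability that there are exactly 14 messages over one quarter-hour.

Over the interval, μ = 0.77 × 15 = 11.55 (a quarter-hour = 15 minutes).
P(N = 14) = e^(−μ) μ^14/14! = e^(−11.55) · 11.55^14/87178291200 ≈ 0.0831.

0.0831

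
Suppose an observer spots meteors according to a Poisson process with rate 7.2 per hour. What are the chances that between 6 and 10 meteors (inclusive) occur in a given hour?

0.6108

With mean μ = 7.2 per hour,
P(6 ≤ N ≤ 10) = Σ_{j=6}^{10} e^(−7.2) · 7.2^j/j! ≈ 0.6108.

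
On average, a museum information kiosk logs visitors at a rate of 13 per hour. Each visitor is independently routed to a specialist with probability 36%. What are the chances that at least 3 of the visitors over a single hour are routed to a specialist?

Thinning: the visitors that are routed to a specialist themselves form a Poisson process with rate 0.36 × 13 = 4.68 per hour.
So μ = 4.68.
P(N ≥ 3) = 1 − P(N ≤ 2) ≈ 0.8457.

0.8457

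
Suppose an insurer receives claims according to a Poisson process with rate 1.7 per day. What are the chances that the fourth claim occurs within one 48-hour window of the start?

0.4416

Over the interval, μ = 1.7 × 2 = 3.4 (a 48-hour window = 2 days).
The fourth arrival falls in the interval iff at least 4 events occur there: P(S_4 ≤ t) = P(N ≥ 4) = 1 − P(N ≤ 3) ≈ 0.4416.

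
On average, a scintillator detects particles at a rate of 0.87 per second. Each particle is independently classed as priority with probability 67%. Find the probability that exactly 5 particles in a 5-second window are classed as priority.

Thinning: the particles that are classed as priority themselves form a Poisson process with rate 0.67 × 0.87 = 0.5829 per second.
Over the interval, μ = 0.5829 × 5 = 2.9145 (a 5-second window = 5 seconds).
P(N = 5) = e^(−2.9145) · 2.9145^5/5! ≈ 0.0950.

0.0950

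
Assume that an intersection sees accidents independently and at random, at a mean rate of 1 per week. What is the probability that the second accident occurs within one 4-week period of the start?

Over the interval, μ = 1 × 4 = 4 (a 4-week period = 4 weeks).
The second arrival falls in the interval iff at least 2 events occur there: P(S_2 ≤ t) = P(N ≥ 2) = 1 − P(N ≤ 1) ≈ 0.9084.

0.9084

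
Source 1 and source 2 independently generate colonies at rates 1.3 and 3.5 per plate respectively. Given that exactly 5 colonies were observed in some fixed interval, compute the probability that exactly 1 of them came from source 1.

Given the total, each event is independently from source 1 with probability p = λ_1/(λ_1+λ_2) = 1.3/4.8 ≈ 0.2708.
So K ~ Binomial(5, 1.3/4.8): P(K = 1) = C(5,1) · (1.3/4.8)^1 · (3.5/4.8)^4 ≈ 0.3828.

0.3828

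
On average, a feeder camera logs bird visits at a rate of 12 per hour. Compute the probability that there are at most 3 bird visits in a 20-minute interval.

Over the interval, μ = 12 × 1/3 = 4 (a 20-minute interval = 1/3 hours).
P(N ≤ 3) = Σ_{j=0}^{3} e^(−μ) μ^j/j! ≈ 0.4335.

0.4335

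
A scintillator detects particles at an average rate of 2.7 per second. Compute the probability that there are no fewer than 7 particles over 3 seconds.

Over the interval, μ = 2.7 × 3 = 8.1 (3 seconds).
P(N ≥ 7) = 1 − P(N ≤ 6) = 1 − Σ_{j=0}^{6} e^(−μ) μ^j/j! ≈ 0.6987.

0.6987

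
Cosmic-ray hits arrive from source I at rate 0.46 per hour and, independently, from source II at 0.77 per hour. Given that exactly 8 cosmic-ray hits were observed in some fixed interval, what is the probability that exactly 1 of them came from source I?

0.1127

Given the total, each event is independently from source I with probability p = λ_I/(λ_I+λ_II) = 0.46/1.23 ≈ 0.3740.
So K ~ Binomial(8, 0.46/1.23): P(K = 1) = C(8,1) · (0.46/1.23)^1 · (0.77/1.23)^7 ≈ 0.1127.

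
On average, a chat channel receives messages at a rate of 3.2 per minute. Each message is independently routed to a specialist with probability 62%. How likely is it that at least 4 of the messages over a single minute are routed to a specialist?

Thinning: the messages that are routed to a specialist themselves form a Poisson process with rate 0.62 × 3.2 = 1.984 per minute.
So μ = 1.984.
P(N ≥ 4) = 1 − P(N ≤ 3) ≈ 0.1400.

0.1400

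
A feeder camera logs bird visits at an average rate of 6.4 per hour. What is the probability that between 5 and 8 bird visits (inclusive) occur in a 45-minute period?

Over the interval, μ = 6.4 × 0.75 = 4.8 (a 45-minute period = 0.75 hours).
P(5 ≤ N ≤ 8) = Σ_{j=5}^{8} e^(−4.8) · 4.8^j/j! ≈ 0.4679.

0.4679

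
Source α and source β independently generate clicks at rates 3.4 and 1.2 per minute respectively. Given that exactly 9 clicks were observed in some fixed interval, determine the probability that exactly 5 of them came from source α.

Given the total, each event is independently from source α with probability p = λ_α/(λ_α+λ_β) = 3.4/4.6 ≈ 0.7391.
So K ~ Binomial(9, 3.4/4.6): P(K = 5) = C(9,5) · (3.4/4.6)^5 · (1.2/4.6)^4 ≈ 0.1287.

0.1287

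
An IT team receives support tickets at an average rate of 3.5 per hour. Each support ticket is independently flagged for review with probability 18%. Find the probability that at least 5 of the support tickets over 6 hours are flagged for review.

0.3283

Thinning: the support tickets that are flagged for review themselves form a Poisson process with rate 0.18 × 3.5 = 0.63 per hour.
Over the interval, μ = 0.63 × 6 = 3.78 (6 hours).
P(N ≥ 5) = 1 − P(N ≤ 4) ≈ 0.3283.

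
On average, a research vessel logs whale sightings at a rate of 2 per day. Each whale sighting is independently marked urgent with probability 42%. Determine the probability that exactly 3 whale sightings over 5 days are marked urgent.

0.1852

Thinning: the whale sightings that are marked urgent themselves form a Poisson process with rate 0.42 × 2 = 0.84 per day.
Over the interval, μ = 0.84 × 5 = 4.2 (5 days).
P(N = 3) = e^(−4.2) · 4.2^3/3! ≈ 0.1852.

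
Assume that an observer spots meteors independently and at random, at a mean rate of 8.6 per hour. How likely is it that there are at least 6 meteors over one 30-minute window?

0.2633

Over the interval, μ = 8.6 × 0.5 = 4.3 (a 30-minute window = 0.5 hours).
P(N ≥ 6) = 1 − P(N ≤ 5) = 1 − Σ_{j=0}^{5} e^(−μ) μ^j/j! ≈ 0.2633.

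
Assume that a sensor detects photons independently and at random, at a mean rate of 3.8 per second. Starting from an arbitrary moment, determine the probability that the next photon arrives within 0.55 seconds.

Inter-arrival times are exponential with rate λ = 3.8 per second.
P(T ≤ 0.55) = 1 − e^(−λt) = 1 − e^(−3.8 × 0.55) = 1 − e^(−2.09) ≈ 0.8763.

0.8763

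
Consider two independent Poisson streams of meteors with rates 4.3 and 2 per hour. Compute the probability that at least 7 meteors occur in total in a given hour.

Independent Poisson processes superpose: combined rate λ = 4.3 + 2 = 6.3 per hour.
So μ = 6.3.
P(N ≥ 7) = 1 − P(N ≤ 6) ≈ 0.4418.

0.4418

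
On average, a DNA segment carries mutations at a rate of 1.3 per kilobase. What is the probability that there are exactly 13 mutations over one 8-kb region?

0.0814

Over the interval, μ = 1.3 × 8 = 10.4 (an 8-kb region = 8 kilobases).
P(N = 13) = e^(−μ) μ^13/13! = e^(−10.4) · 10.4^13/6227020800 ≈ 0.0814.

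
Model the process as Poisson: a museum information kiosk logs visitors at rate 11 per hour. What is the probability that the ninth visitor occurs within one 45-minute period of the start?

0.4423

Over the interval, μ = 11 × 0.75 = 8.25 (a 45-minute period = 0.75 hours).
The ninth arrival falls in the interval iff at least 9 events occur there: P(S_9 ≤ t) = P(N ≥ 9) = 1 − P(N ≤ 8) ≈ 0.4423.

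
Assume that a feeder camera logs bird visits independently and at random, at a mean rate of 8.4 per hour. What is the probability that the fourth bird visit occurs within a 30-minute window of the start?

0.6046

Over the interval, μ = 8.4 × 0.5 = 4.2 (a 30-minute window = 0.5 hours).
The fourth arrival falls in the interval iff at least 4 events occur there: P(S_4 ≤ t) = P(N ≥ 4) = 1 − P(N ≤ 3) ≈ 0.6046.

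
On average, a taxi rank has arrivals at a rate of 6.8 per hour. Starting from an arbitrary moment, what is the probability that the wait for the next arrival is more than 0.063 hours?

The wait for the next event is exponential with rate λ = 6.8 per hour.
P(T > 0.063) = e^(−λt) = e^(−6.8 × 0.063) = e^(−0.4284) ≈ 0.6516.

0.6516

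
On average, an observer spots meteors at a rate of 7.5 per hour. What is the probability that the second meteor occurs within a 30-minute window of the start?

Over the interval, μ = 7.5 × 0.5 = 3.75 (a 30-minute window = 0.5 hours).
The second arrival falls in the interval iff at least 2 events occur there: P(S_2 ≤ t) = P(N ≥ 2) = 1 − P(N ≤ 1) ≈ 0.8883.

0.8883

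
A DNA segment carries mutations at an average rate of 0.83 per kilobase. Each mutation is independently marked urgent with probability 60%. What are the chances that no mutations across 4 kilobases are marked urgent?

Thinning: the mutations that are marked urgent themselves form a Poisson process with rate 0.6 × 0.83 = 0.498 per kilobase.
Over the interval, μ = 0.498 × 4 = 1.992 (4 kilobases).
P(N = 0) = e^(−1.992) · 1.992^0/0! ≈ 0.1364.

0.1364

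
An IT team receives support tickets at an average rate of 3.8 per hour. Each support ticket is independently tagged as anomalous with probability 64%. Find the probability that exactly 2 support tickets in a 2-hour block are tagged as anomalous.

Thinning: the support tickets that are tagged as anomalous themselves form a Poisson process with rate 0.64 × 3.8 = 2.432 per hour.
Over the interval, μ = 2.432 × 2 = 4.864 (a 2-hour block = 2 hours).
P(N = 2) = e^(−4.864) · 4.864^2/2! ≈ 0.0913.

0.0913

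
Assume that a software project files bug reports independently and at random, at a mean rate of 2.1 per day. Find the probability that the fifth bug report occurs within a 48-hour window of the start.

Over the interval, μ = 2.1 × 2 = 4.2 (a 48-hour window = 2 days).
The fifth arrival falls in the interval iff at least 5 events occur there: P(S_5 ≤ t) = P(N ≥ 5) = 1 − P(N ≤ 4) ≈ 0.4102.

0.4102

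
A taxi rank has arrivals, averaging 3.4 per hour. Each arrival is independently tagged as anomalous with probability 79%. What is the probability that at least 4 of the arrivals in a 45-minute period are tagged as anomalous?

Thinning: the arrivals that are tagged as anomalous themselves form a Poisson process with rate 0.79 × 3.4 = 2.686 per hour.
Over the interval, μ = 2.686 × 0.75 = 2.0145 (a 45-minute period = 0.75 hours).
P(N ≥ 4) = 1 − P(N ≤ 3) ≈ 0.1455.

0.1455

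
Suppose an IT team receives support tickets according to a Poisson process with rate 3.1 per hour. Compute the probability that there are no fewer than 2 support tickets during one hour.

With mean μ = 3.1 per hour,
P(N ≥ 2) = 1 − P(N ≤ 1) = 1 − Σ_{j=0}^{1} e^(−μ) μ^j/j! ≈ 0.8153.

0.8153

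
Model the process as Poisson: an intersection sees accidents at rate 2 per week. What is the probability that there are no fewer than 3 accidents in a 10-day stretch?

0.5441

Over the interval, μ = 2 × 10/7 ≈ 2.85714 (a 10-day stretch = 10/7 weeks).
P(N ≥ 3) = 1 − P(N ≤ 2) = 1 − Σ_{j=0}^{2} e^(−μ) μ^j/j! ≈ 0.5441.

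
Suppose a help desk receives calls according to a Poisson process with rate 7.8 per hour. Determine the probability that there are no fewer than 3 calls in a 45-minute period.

Over the interval, μ = 7.8 × 0.75 = 5.85 (a 45-minute period = 0.75 hours).
P(N ≥ 3) = 1 − P(N ≤ 2) = 1 − Σ_{j=0}^{2} e^(−μ) μ^j/j! ≈ 0.9310.

0.9310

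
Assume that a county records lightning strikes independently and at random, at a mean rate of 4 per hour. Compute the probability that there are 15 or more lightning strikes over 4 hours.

Over the interval, μ = 4 × 4 = 16 (4 hours).
P(N ≥ 15) = 1 − P(N ≤ 14) = 1 − Σ_{j=0}^{14} e^(−μ) μ^j/j! ≈ 0.6325.

0.6325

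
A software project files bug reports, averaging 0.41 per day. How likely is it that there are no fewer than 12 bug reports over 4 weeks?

0.4778

Over the interval, μ = 0.41 × 28 = 11.48 (4 weeks = 28 days).
P(N ≥ 12) = 1 − P(N ≤ 11) = 1 − Σ_{j=0}^{11} e^(−μ) μ^j/j! ≈ 0.4778.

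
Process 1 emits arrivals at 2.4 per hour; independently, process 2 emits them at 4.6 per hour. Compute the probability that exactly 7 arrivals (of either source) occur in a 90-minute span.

Independent Poisson processes superpose: combined rate λ = 2.4 + 4.6 = 7 per hour.
Over the interval, μ = 7 × 1.5 = 10.5 (a 90-minute span = 1.5 hours).
P(N = 7) = e^(−10.5) · 10.5^7/7! ≈ 0.0769.

0.0769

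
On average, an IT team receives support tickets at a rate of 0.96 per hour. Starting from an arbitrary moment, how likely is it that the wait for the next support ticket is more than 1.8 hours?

0.1776

The wait for the next event is exponential with rate λ = 0.96 per hour.
P(T > 1.8) = e^(−λt) = e^(−0.96 × 1.8) = e^(−1.728) ≈ 0.1776.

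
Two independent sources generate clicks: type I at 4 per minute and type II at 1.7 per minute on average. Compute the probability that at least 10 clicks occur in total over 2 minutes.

0.7013

Independent Poisson processes superpose: combined rate λ = 4 + 1.7 = 5.7 per minute.
Over the interval, μ = 5.7 × 2 = 11.4 (2 minutes).
P(N ≥ 10) = 1 − P(N ≤ 9) ≈ 0.7013.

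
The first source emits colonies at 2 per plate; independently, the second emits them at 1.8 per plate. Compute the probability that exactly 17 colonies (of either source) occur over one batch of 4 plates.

0.0869

Independent Poisson processes superpose: combined rate λ = 2 + 1.8 = 3.8 per plate.
Over the interval, μ = 3.8 × 4 = 15.2 (a batch of 4 plates = 4 plates).
P(N = 17) = e^(−15.2) · 15.2^17/17! ≈ 0.0869.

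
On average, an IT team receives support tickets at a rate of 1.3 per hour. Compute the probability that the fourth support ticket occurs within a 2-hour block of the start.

0.2640

Over the interval, μ = 1.3 × 2 = 2.6 (a 2-hour block = 2 hours).
The fourth arrival falls in the interval iff at least 4 events occur there: P(S_4 ≤ t) = P(N ≥ 4) = 1 − P(N ≤ 3) ≈ 0.2640.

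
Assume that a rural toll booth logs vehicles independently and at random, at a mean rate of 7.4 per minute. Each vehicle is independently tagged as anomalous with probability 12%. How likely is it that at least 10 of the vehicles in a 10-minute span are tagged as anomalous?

0.3968

Thinning: the vehicles that are tagged as anomalous themselves form a Poisson process with rate 0.12 × 7.4 = 0.888 per minute.
Over the interval, μ = 0.888 × 10 = 8.88 (a 10-minute span = 10 minutes).
P(N ≥ 10) = 1 − P(N ≤ 9) ≈ 0.3968.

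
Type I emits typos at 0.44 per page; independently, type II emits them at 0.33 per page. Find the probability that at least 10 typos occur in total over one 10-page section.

0.2469

Independent Poisson processes superpose: combined rate λ = 0.44 + 0.33 = 0.77 per page.
Over the interval, μ = 0.77 × 10 = 7.7 (a 10-page section = 10 pages).
P(N ≥ 10) = 1 − P(N ≤ 9) ≈ 0.2469.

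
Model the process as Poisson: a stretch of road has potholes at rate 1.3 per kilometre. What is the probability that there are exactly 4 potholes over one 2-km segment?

Over the interval, μ = 1.3 × 2 = 2.6 (a 2-km segment = 2 kilometres).
P(N = 4) = e^(−μ) μ^4/4! = e^(−2.6) · 2.6^4/24 ≈ 0.1414.

0.1414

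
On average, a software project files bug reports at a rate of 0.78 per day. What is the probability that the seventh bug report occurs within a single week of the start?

0.3077

Over the interval, μ = 0.78 × 7 = 5.46 (a week = 7 days).
The seventh arrival falls in the interval iff at least 7 events occur there: P(S_7 ≤ t) = P(N ≥ 7) = 1 − P(N ≤ 6) ≈ 0.3077.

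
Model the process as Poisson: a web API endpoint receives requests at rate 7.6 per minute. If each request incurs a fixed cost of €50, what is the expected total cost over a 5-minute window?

E[N] = 7.6 × 5 = 38 (a 5-minute window = 5 minutes); E[cost] = 38 × €50 = €1900.

€1900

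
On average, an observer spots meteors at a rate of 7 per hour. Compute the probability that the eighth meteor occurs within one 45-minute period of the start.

Over the interval, μ = 7 × 0.75 = 5.25 (a 45-minute period = 0.75 hours).
The eighth arrival falls in the interval iff at least 8 events occur there: P(S_8 ≤ t) = P(N ≥ 8) = 1 − P(N ≤ 7) ≈ 0.1608.

0.1608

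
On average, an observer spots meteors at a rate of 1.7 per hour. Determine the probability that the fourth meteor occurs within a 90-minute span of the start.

0.2532

Over the interval, μ = 1.7 × 1.5 = 2.55 (a 90-minute span = 1.5 hours).
The fourth arrival falls in the interval iff at least 4 events occur there: P(S_4 ≤ t) = P(N ≥ 4) = 1 − P(N ≤ 3) ≈ 0.2532.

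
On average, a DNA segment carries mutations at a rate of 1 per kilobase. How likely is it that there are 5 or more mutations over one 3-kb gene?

Over the interval, μ = 1 × 3 = 3 (a 3-kb gene = 3 kilobases).
P(N ≥ 5) = 1 − P(N ≤ 4) = 1 − Σ_{j=0}^{4} e^(−μ) μ^j/j! ≈ 0.1847.

0.1847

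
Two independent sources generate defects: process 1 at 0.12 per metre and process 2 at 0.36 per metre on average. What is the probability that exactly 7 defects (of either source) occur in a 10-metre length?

Independent Poisson processes superpose: combined rate λ = 0.12 + 0.36 = 0.48 per metre.
Over the interval, μ = 0.48 × 10 = 4.8 (a 10-metre length = 10 metres).
P(N = 7) = e^(−4.8) · 4.8^7/7! ≈ 0.0959.

0.0959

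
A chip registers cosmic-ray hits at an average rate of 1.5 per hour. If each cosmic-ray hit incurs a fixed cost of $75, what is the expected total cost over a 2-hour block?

E[N] = 1.5 × 2 = 3 (a 2-hour block = 2 hours); E[cost] = 3 × $75 = $225.

$225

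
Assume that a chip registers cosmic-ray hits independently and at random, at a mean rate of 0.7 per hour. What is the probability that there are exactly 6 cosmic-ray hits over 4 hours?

0.0407

Over the interval, μ = 0.7 × 4 = 2.8 (4 hours).
P(N = 6) = e^(−μ) μ^6/6! = e^(−2.8) · 2.8^6/720 ≈ 0.0407.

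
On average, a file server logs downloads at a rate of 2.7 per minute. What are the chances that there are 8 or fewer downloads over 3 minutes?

0.5786

Over the interval, μ = 2.7 × 3 = 8.1 (3 minutes).
P(N ≤ 8) = Σ_{j=0}^{8} e^(−μ) μ^j/j! ≈ 0.5786.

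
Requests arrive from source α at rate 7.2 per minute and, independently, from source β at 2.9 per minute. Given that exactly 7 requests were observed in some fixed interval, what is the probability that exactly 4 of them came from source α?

Given the total, each event is independently from source α with probability p = λ_α/(λ_α+λ_β) = 7.2/10.1 ≈ 0.7129.
So K ~ Binomial(7, 7.2/10.1): P(K = 4) = C(7,4) · (7.2/10.1)^4 · (2.9/10.1)^3 ≈ 0.2140.

0.2140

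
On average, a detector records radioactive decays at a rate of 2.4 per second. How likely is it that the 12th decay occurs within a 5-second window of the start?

Over the interval, μ = 2.4 × 5 = 12 (a 5-second window = 5 seconds).
The 12th arrival falls in the interval iff at least 12 events occur there: P(S_12 ≤ t) = P(N ≥ 12) = 1 − P(N ≤ 11) ≈ 0.5384.

0.5384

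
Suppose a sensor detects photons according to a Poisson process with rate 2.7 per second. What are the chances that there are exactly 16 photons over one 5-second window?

Over the interval, μ = 2.7 × 5 = 13.5 (a 5-second window = 5 seconds).
P(N = 16) = e^(−μ) μ^16/16! = e^(−13.5) · 13.5^16/20922789888000 ≈ 0.0798.

0.0798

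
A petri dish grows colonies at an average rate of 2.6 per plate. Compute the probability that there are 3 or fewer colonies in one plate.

With mean μ = 2.6 per plate,
P(N ≤ 3) = Σ_{j=0}^{3} e^(−μ) μ^j/j! ≈ 0.7360.

0.7360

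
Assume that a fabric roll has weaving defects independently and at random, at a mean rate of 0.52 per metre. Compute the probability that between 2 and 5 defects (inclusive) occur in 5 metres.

0.6836

Over the interval, μ = 0.52 × 5 = 2.6 (5 metres).
P(2 ≤ N ≤ 5) = Σ_{j=2}^{5} e^(−2.6) · 2.6^j/j! ≈ 0.6836.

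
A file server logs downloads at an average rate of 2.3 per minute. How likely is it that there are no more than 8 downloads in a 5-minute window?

0.1906

Over the interval, μ = 2.3 × 5 = 11.5 (a 5-minute window = 5 minutes).
P(N ≤ 8) = Σ_{j=0}^{8} e^(−μ) μ^j/j! ≈ 0.1906.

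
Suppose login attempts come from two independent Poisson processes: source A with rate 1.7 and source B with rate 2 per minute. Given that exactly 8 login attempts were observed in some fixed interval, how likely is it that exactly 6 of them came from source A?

0.0770

Given the total, each event is independently from source A with probability p = λ_A/(λ_A+λ_B) = 1.7/3.7 ≈ 0.4595.
So K ~ Binomial(8, 1.7/3.7): P(K = 6) = C(8,6) · (1.7/3.7)^6 · (2/3.7)^2 ≈ 0.0770.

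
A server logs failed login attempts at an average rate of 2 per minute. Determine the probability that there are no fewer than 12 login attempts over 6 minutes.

Over the interval, μ = 2 × 6 = 12 (6 minutes).
P(N ≥ 12) = 1 − P(N ≤ 11) = 1 − Σ_{j=0}^{11} e^(−μ) μ^j/j! ≈ 0.5384.

0.5384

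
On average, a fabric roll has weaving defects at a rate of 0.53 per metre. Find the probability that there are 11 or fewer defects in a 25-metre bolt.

Over the interval, μ = 0.53 × 25 = 13.25 (a 25-metre bolt = 25 metres).
P(N ≤ 11) = Σ_{j=0}^{11} e^(−μ) μ^j/j! ≈ 0.3283.

0.3283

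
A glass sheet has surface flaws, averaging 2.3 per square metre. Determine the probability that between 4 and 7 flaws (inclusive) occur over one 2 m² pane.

0.5792

Over the interval, μ = 2.3 × 2 = 4.6 (a 2 m² pane = 2 square metres).
P(4 ≤ N ≤ 7) = Σ_{j=4}^{7} e^(−4.6) · 4.6^j/j! ≈ 0.5792.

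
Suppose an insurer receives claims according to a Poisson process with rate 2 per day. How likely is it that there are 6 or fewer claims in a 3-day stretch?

0.6063

Over the interval, μ = 2 × 3 = 6 (a 3-day stretch = 3 days).
P(N ≤ 6) = Σ_{j=0}^{6} e^(−μ) μ^j/j! ≈ 0.6063.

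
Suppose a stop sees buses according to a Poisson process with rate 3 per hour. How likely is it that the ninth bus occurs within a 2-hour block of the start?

0.1528

Over the interval, μ = 3 × 2 = 6 (a 2-hour block = 2 hours).
The ninth arrival falls in the interval iff at least 9 events occur there: P(S_9 ≤ t) = P(N ≥ 9) = 1 − P(N ≤ 8) ≈ 0.1528.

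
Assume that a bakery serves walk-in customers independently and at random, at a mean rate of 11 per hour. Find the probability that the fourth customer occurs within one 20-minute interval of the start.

Over the interval, μ = 11 × 1/3 ≈ 3.66667 (a 20-minute interval = 1/3 hours).
The fourth arrival falls in the interval iff at least 4 events occur there: P(S_4 ≤ t) = P(N ≥ 4) = 1 − P(N ≤ 3) ≈ 0.4989.

0.4989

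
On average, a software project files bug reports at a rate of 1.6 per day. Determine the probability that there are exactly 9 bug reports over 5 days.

Over the interval, μ = 1.6 × 5 = 8 (5 days).
P(N = 9) = e^(−μ) μ^9/9! = e^(−8) · 8^9/362880 ≈ 0.1241.

0.1241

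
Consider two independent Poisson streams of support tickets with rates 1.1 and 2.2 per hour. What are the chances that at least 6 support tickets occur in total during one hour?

Independent Poisson processes superpose: combined rate λ = 1.1 + 2.2 = 3.3 per hour.
So μ = 3.3.
P(N ≥ 6) = 1 − P(N ≤ 5) ≈ 0.1171.

0.1171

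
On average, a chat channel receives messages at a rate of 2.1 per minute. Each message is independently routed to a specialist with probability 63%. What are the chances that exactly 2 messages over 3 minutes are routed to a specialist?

0.1488

Thinning: the messages that are routed to a specialist themselves form a Poisson process with rate 0.63 × 2.1 = 1.323 per minute.
Over the interval, μ = 1.323 × 3 = 3.969 (3 minutes).
P(N = 2) = e^(−3.969) · 3.969^2/2! ≈ 0.1488.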